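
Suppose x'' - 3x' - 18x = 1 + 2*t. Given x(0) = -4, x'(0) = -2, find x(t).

x = -1/27 - 197*exp(-3*t)/81 - 124*exp(6*t)/81 - t/9

Characteristic equation r² - 3r - 18 = 0 factors as (r - 6)(r + 3) = 0, so r = 6, -3.
Hence x_h = C1*exp(6*t) + C2*exp(-3*t).
For the particular solution try x_p = A0 + A1*t. Substituting and matching coefficients of each power of t gives A0 = -1/27, A1 = -1/9, so x_p = -1/27 - t/9.
General solution: x = -1/27 - t/9 + C1*exp(6*t) + C2*exp(-3*t).
Apply the initial conditions: x(0) = -1/27 + C1 + C2 = -4 and x'(0) = -1/9 - 3*C2 + 6*C1 = -2. Solving gives C1 = -124/81, C2 = -197/81.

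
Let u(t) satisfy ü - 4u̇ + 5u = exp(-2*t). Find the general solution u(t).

Characteristic equation r² - 4r + 5 = 0 has discriminant (-4)² - 4·(5) = -4 < 0, so r = 2 ± i.
Hence u_h = C1*cos(t)*exp(2*t) + C2*exp(2*t)*sin(t).
Try u_p = A*exp(-2*t). Substituting into the equation and dividing by exp(-2*t) gives A = 1/17, so u_p = exp(-2*t)/17.

u = exp(-2*t)/17 + C1*cos(t)*exp(2*t) + C2*exp(2*t)*sin(t)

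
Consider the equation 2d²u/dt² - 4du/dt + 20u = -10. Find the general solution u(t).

u = -1/2 + C1*cos(3*t)*exp(t) + C2*exp(t)*sin(3*t)

Divide through by 2: u'' - 2u' + 10u = -5.
Characteristic equation r² - 2r + 10 = 0 has discriminant (-2)² - 4·(10) = -36 < 0, so r = 1 ± 3i.
Hence u_h = C1*cos(3*t)*exp(t) + C2*exp(t)*sin(3*t).
For the particular solution try u_p = A0. Substituting and matching coefficients of each power of t gives A0 = -1/2, so u_p = -1/2.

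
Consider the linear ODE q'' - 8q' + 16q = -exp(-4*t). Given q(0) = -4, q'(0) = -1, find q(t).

q = -255*exp(4*t)/64 - exp(-4*t)/64 + 119*t*exp(4*t)/8

Characteristic equation r² - 8r + 16 = 0 has discriminant (-8)² - 4·(16) = 0, so r = 4 is a repeated root.
Hence q_h = (C1 + C2*t)*exp(4*t).
Try q_p = A*exp(-4*t). Substituting into the equation and dividing by exp(-4*t) gives A = -1/64, so q_p = -exp(-4*t)/64.
General solution: q = -exp(-4*t)/64 + C1*exp(4*t) + C2*t*exp(4*t).
Apply the initial conditions: q(0) = -1/64 + C1 = -4 and q'(0) = 1/16 + C2 + 4*C1 = -1. Solving gives C1 = -255/64, C2 = 119/8.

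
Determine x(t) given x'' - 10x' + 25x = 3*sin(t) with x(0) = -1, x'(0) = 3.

x = -353*exp(5*t)/338 + 15*cos(t)/338 + 18*sin(t)/169 + 211*t*exp(5*t)/26

Characteristic equation r² - 10r + 25 = 0 has discriminant (-10)² - 4·(25) = 0, so r = 5 is a repeated root.
Hence x_h = (C1 + C2*t)*exp(5*t).
Try x_p = A*cos(t) + B*sin(t). Substituting and equating the coefficients of cos(t) and sin(t) gives A = 15/338, B = 18/169, so x_p = 15*cos(t)/338 + 18*sin(t)/169.
General solution: x = 15*cos(t)/338 + 18*sin(t)/169 + C1*exp(5*t) + C2*t*exp(5*t).
Apply the initial conditions: x(0) = 15/338 + C1 = -1 and x'(0) = 18/169 + C2 + 5*C1 = 3. Solving gives C1 = -353/338, C2 = 211/26.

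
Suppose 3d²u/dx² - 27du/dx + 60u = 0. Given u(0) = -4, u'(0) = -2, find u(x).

u = -18*exp(4*x) + 14*exp(5*x)

Divide through by 3: u'' - 9u' + 20u = 0.
Characteristic equation r² - 9r + 20 = 0 factors as (r - 4)(r - 5) = 0, so r = 4, 5.
Hence u_h = C1*exp(4*x) + C2*exp(5*x).
Apply the initial conditions: u(0) = C1 + C2 = -4 and u'(0) = 4*C1 + 5*C2 = -2. Solving gives C1 = -18, C2 = 14.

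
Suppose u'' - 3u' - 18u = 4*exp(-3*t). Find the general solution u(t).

u = C1*exp(-3*t) + C2*exp(6*t) - 4*t*exp(-3*t)/9

Characteristic equation r² - 3r - 18 = 0 factors as (r + 3)(r - 6) = 0, so r = -3, 6.
Hence u_h = C1*exp(-3*t) + C2*exp(6*t).
Since exp(-3*t) solves the homogeneous equation (r = -3 is a root of multiplicity 1), multiply the trial by t. Try u_p = A*t*exp(-3*t). Substituting into the equation and dividing by exp(-3*t) gives A = -4/9, so u_p = -4*t*exp(-3*t)/9.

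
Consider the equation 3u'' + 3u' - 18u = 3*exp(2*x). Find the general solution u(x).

u = C1*exp(2*x) + C2*exp(-3*x) + x*exp(2*x)/5

Divide through by 3: u'' + u' - 6u = exp(2*x).
Characteristic equation r² + r - 6 = 0 factors as (r - 2)(r + 3) = 0, so r = 2, -3.
Hence u_h = C1*exp(2*x) + C2*exp(-3*x).
Since exp(2*x) solves the homogeneous equation (r = 2 is a root of multiplicity 1), multiply the trial by x. Try u_p = A*x*exp(2*x). Substituting into the equation and dividing by exp(2*x) gives A = 1/5, so u_p = x*exp(2*x)/5.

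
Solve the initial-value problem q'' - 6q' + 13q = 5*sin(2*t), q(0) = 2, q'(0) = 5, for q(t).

Characteristic equation r² - 6r + 13 = 0 has discriminant (-6)² - 4·(13) = -16 < 0, so r = 3 ± 2i.
Hence q_h = C1*cos(2*t)*exp(3*t) + C2*exp(3*t)*sin(2*t).
Try q_p = A*cos(2*t) + B*sin(2*t). Substituting and equating the coefficients of cos(2t) and sin(2t) gives A = 4/15, B = 1/5, so q_p = sin(2*t)/5 + 4*cos(2*t)/15.
General solution: q = sin(2*t)/5 + 4*cos(2*t)/15 + C1*cos(2*t)*exp(3*t) + C2*exp(3*t)*sin(2*t).
Apply the initial conditions: q(0) = 4/15 + C1 = 2 and q'(0) = 2/5 + 2*C2 + 3*C1 = 5. Solving gives C1 = 26/15, C2 = -3/10.

q = sin(2*t)/5 + 4*cos(2*t)/15 - 3*exp(3*t)*sin(2*t)/10 + 26*cos(2*t)*exp(3*t)/15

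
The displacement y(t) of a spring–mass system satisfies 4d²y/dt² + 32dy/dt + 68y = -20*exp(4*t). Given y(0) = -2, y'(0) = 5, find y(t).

Divide through by 4: y'' + 8y' + 17y = -5*exp(4*t).
Characteristic equation r² + 8r + 17 = 0 has discriminant (8)² - 4·(17) = -4 < 0, so r = -4 ± i.
Hence y_h = C1*cos(t)*exp(-4*t) + C2*exp(-4*t)*sin(t).
Try y_p = A*exp(4*t). Substituting into the equation and dividing by exp(4*t) gives A = -1/13, so y_p = -exp(4*t)/13.
General solution: y = -exp(4*t)/13 + C1*cos(t)*exp(-4*t) + C2*exp(-4*t)*sin(t).
Apply the initial conditions: y(0) = -1/13 + C1 = -2 and y'(0) = -4/13 + C2 - 4*C1 = 5. Solving gives C1 = -25/13, C2 = -31/13.

y = -exp(4*t)/13 - 31*exp(-4*t)*sin(t)/13 - 25*cos(t)*exp(-4*t)/13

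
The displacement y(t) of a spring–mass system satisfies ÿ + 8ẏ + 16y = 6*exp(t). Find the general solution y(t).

Characteristic equation r² + 8r + 16 = 0 has discriminant (8)² - 4·(16) = 0, so r = -4 is a repeated root.
Hence y_h = (C1 + C2*t)*exp(-4*t).
Try y_p = A*exp(t). Substituting into the equation and dividing by exp(t) gives A = 6/25, so y_p = 6*exp(t)/25.

y = 6*exp(t)/25 + C1*exp(-4*t) + C2*t*exp(-4*t)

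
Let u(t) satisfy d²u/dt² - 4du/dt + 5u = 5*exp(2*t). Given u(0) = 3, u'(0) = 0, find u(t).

Characteristic equation r² - 4r + 5 = 0 has discriminant (-4)² - 4·(5) = -4 < 0, so r = 2 ± i.
Hence u_h = C1*cos(t)*exp(2*t) + C2*exp(2*t)*sin(t).
Try u_p = A*exp(2*t). Substituting into the equation and dividing by exp(2*t) gives A = 5, so u_p = 5*exp(2*t).
General solution: u = 5*exp(2*t) + C1*cos(t)*exp(2*t) + C2*exp(2*t)*sin(t).
Apply the initial conditions: u(0) = 5 + C1 = 3 and u'(0) = 10 + C2 + 2*C1 = 0. Solving gives C1 = -2, C2 = -6.

u = 5*exp(2*t) - 6*exp(2*t)*sin(t) - 2*cos(t)*exp(2*t)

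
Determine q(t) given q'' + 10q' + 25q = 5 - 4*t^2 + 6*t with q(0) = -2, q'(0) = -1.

q = 41/625 - 1291*exp(-5*t)/625 - 4*t**2/25 + 46*t/125 - 1462*t*exp(-5*t)/125

Characteristic equation r² + 10r + 25 = 0 has discriminant (10)² - 4·(25) = 0, so r = -5 is a repeated root.
Hence q_h = (C1 + C2*t)*exp(-5*t).
For the particular solution try q_p = A0 + A1*t + A2*t^2. Substituting and matching coefficients of each power of t gives A0 = 41/625, A1 = 46/125, A2 = -4/25, so q_p = 41/625 - 4*t^2/25 + 46*t/125.
General solution: q = 41/625 - 4*t^2/25 + 46*t/125 + C1*exp(-5*t) + C2*t*exp(-5*t).
Apply the initial conditions: q(0) = 41/625 + C1 = -2 and q'(0) = 46/125 + C2 - 5*C1 = -1. Solving gives C1 = -1291/625, C2 = -1462/125.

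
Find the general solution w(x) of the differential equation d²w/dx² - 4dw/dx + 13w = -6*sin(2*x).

Characteristic equation r² - 4r + 13 = 0 has discriminant (-4)² - 4·(13) = -36 < 0, so r = 2 ± 3i.
Hence w_h = C1*cos(3*x)*exp(2*x) + C2*exp(2*x)*sin(3*x).
Try w_p = A*cos(2*x) + B*sin(2*x). Substituting and equating the coefficients of cos(2x) and sin(2x) gives A = -48/145, B = -54/145, so w_p = -54*sin(2*x)/145 - 48*cos(2*x)/145.

w = -54*sin(2*x)/145 - 48*cos(2*x)/145 + C1*cos(3*x)*exp(2*x) + C2*exp(2*x)*sin(3*x)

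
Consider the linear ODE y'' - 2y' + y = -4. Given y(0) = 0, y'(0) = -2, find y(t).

y = -4 + 4*exp(t) - 6*t*exp(t)

Characteristic equation r² - 2r + 1 = 0 has discriminant (-2)² - 4·(1) = 0, so r = 1 is a repeated root.
Hence y_h = (C1 + C2*t)*exp(t).
For the particular solution try y_p = A0. Substituting and matching coefficients of each power of t gives A0 = -4, so y_p = -4.
General solution: y = -4 + C1*exp(t) + C2*t*exp(t).
Apply the initial conditions: y(0) = -4 + C1 = 0 and y'(0) = C1 + C2 = -2. Solving gives C1 = 4, C2 = -6.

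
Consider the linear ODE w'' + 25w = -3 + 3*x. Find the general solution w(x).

Characteristic equation r² + 25 = 0 has discriminant (0)² - 4·(25) = -100 < 0, so r = ± 5i.
Hence w_h = C1*cos(5*x) + C2*sin(5*x).
For the particular solution try w_p = A0 + A1*x. Substituting and matching coefficients of each power of x gives A0 = -3/25, A1 = 3/25, so w_p = -3/25 + 3*x/25.

w = -3/25 + 3*x/25 + C1*cos(5*x) + C2*sin(5*x)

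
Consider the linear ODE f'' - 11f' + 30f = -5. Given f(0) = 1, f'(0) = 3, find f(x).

Characteristic equation r² - 11r + 30 = 0 factors as (r - 6)(r - 5) = 0, so r = 6, 5.
Hence f_h = C1*exp(6*x) + C2*exp(5*x).
For the particular solution try f_p = A0. Substituting and matching coefficients of each power of x gives A0 = -1/6, so f_p = -1/6.
General solution: f = -1/6 + C1*exp(6*x) + C2*exp(5*x).
Apply the initial conditions: f(0) = -1/6 + C1 + C2 = 1 and f'(0) = 5*C2 + 6*C1 = 3. Solving gives C1 = -17/6, C2 = 4.

f = -1/6 + 4*exp(5*x) - 17*exp(6*x)/6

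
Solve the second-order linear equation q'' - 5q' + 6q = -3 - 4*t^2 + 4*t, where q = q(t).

Characteristic equation r² - 5r + 6 = 0 factors as (r - 3)(r - 2) = 0, so r = 3, 2.
Hence q_h = C1*exp(3*t) + C2*exp(2*t).
For the particular solution try q_p = A0 + A1*t + A2*t^2. Substituting and matching coefficients of each power of t gives A0 = -35/54, A1 = -4/9, A2 = -2/3, so q_p = -35/54 - 4*t/9 - 2*t^2/3.

q = -35/54 - 4*t/9 - 2*t**2/3 + C1*exp(3*t) + C2*exp(2*t)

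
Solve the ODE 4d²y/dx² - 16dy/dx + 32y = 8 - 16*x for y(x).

Divide through by 4: y'' - 4y' + 8y = 2 - 4*x.
Characteristic equation r² - 4r + 8 = 0 has discriminant (-4)² - 4·(8) = -16 < 0, so r = 2 ± 2i.
Hence y_h = C1*cos(2*x)*exp(2*x) + C2*exp(2*x)*sin(2*x).
For the particular solution try y_p = A0 + A1*x. Substituting and matching coefficients of each power of x gives A0 = 0, A1 = -1/2, so y_p = -x/2.

y = -x/2 + C1*cos(2*x)*exp(2*x) + C2*exp(2*x)*sin(2*x)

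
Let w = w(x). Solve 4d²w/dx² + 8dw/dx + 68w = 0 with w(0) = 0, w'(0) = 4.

Divide through by 4: w'' + 2w' + 17w = 0.
Characteristic equation r² + 2r + 17 = 0 has discriminant (2)² - 4·(17) = -64 < 0, so r = -1 ± 4i.
Hence w_h = C1*cos(4*x)*exp(-x) + C2*exp(-x)*sin(4*x).
Apply the initial conditions: w(0) = C1 = 0 and w'(0) = -C1 + 4*C2 = 4. Solving gives C1 = 0, C2 = 1.

w = exp(-x)*sin(4*x)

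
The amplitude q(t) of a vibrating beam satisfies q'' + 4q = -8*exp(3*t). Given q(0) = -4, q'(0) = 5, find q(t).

Characteristic equation r² + 4 = 0 has discriminant (0)² - 4·(4) = -16 < 0, so r = ± 2i.
Hence q_h = C1*cos(2*t) + C2*sin(2*t).
Try q_p = A*exp(3*t). Substituting into the equation and dividing by exp(3*t) gives A = -8/13, so q_p = -8*exp(3*t)/13.
General solution: q = -8*exp(3*t)/13 + C1*cos(2*t) + C2*sin(2*t).
Apply the initial conditions: q(0) = -8/13 + C1 = -4 and q'(0) = -24/13 + 2*C2 = 5. Solving gives C1 = -44/13, C2 = 89/26.

q = -44*cos(2*t)/13 - 8*exp(3*t)/13 + 89*sin(2*t)/26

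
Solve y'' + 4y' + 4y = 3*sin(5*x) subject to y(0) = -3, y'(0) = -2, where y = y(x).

y = -2463*exp(-2*x)/841 - 63*sin(5*x)/841 - 60*cos(5*x)/841 - 217*x*exp(-2*x)/29

Characteristic equation r² + 4r + 4 = 0 has discriminant (4)² - 4·(4) = 0, so r = -2 is a repeated root.
Hence y_h = (C1 + C2*x)*exp(-2*x).
Try y_p = A*cos(5*x) + B*sin(5*x). Substituting and equating the coefficients of cos(5x) and sin(5x) gives A = -60/841, B = -63/841, so y_p = -63*sin(5*x)/841 - 60*cos(5*x)/841.
General solution: y = -63*sin(5*x)/841 - 60*cos(5*x)/841 + C1*exp(-2*x) + C2*x*exp(-2*x).
Apply the initial conditions: y(0) = -60/841 + C1 = -3 and y'(0) = -315/841 + C2 - 2*C1 = -2. Solving gives C1 = -2463/841, C2 = -217/29.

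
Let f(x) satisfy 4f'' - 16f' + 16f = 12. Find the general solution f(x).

f = 3/4 + C1*exp(2*x) + C2*x*exp(2*x)

Divide through by 4: f'' - 4f' + 4f = 3.
Characteristic equation r² - 4r + 4 = 0 has discriminant (-4)² - 4·(4) = 0, so r = 2 is a repeated root.
Hence f_h = (C1 + C2*x)*exp(2*x).
For the particular solution try f_p = A0. Substituting and matching coefficients of each power of x gives A0 = 3/4, so f_p = 3/4.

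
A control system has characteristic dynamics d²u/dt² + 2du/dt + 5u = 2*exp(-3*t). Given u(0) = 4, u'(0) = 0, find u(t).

Characteristic equation r² + 2r + 5 = 0 has discriminant (2)² - 4·(5) = -16 < 0, so r = -1 ± 2i.
Hence u_h = C1*cos(2*t)*exp(-t) + C2*exp(-t)*sin(2*t).
Try u_p = A*exp(-3*t). Substituting into the equation and dividing by exp(-3*t) gives A = 1/4, so u_p = exp(-3*t)/4.
General solution: u = exp(-3*t)/4 + C1*cos(2*t)*exp(-t) + C2*exp(-t)*sin(2*t).
Apply the initial conditions: u(0) = 1/4 + C1 = 4 and u'(0) = -3/4 - C1 + 2*C2 = 0. Solving gives C1 = 15/4, C2 = 9/4.

u = exp(-3*t)/4 + 9*exp(-t)*sin(2*t)/4 + 15*cos(2*t)*exp(-t)/4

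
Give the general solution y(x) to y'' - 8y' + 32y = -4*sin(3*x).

y = -96*cos(3*x)/1105 - 92*sin(3*x)/1105 + C1*cos(4*x)*exp(4*x) + C2*exp(4*x)*sin(4*x)

Characteristic equation r² - 8r + 32 = 0 has discriminant (-8)² - 4·(32) = -64 < 0, so r = 4 ± 4i.
Hence y_h = C1*cos(4*x)*exp(4*x) + C2*exp(4*x)*sin(4*x).
Try y_p = A*cos(3*x) + B*sin(3*x). Substituting and equating the coefficients of cos(3x) and sin(3x) gives A = -96/1105, B = -92/1105, so y_p = -96*cos(3*x)/1105 - 92*sin(3*x)/1105.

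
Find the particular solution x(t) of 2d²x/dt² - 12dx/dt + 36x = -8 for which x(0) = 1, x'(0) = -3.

Divide through by 2: x'' - 6x' + 18x = -4.
Characteristic equation r² - 6r + 18 = 0 has discriminant (-6)² - 4·(18) = -36 < 0, so r = 3 ± 3i.
Hence x_h = C1*cos(3*t)*exp(3*t) + C2*exp(3*t)*sin(3*t).
For the particular solution try x_p = A0. Substituting and matching coefficients of each power of t gives A0 = -2/9, so x_p = -2/9.
General solution: x = -2/9 + C1*cos(3*t)*exp(3*t) + C2*exp(3*t)*sin(3*t).
Apply the initial conditions: x(0) = -2/9 + C1 = 1 and x'(0) = 3*C1 + 3*C2 = -3. Solving gives C1 = 11/9, C2 = -20/9.

x = -2/9 - 20*exp(3*t)*sin(3*t)/9 + 11*cos(3*t)*exp(3*t)/9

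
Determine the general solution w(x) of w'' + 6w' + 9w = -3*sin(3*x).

w = cos(3*x)/6 + C1*exp(-3*x) + C2*x*exp(-3*x)

Characteristic equation r² + 6r + 9 = 0 has discriminant (6)² - 4·(9) = 0, so r = -3 is a repeated root.
Hence w_h = (C1 + C2*x)*exp(-3*x).
Try w_p = A*cos(3*x) + B*sin(3*x). Substituting and equating the coefficients of cos(3x) and sin(3x) gives A = 1/6, B = 0, so w_p = cos(3*x)/6.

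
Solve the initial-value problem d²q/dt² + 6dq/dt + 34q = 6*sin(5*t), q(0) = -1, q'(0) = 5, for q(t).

q = -20*cos(5*t)/109 + 6*sin(5*t)/109 - 89*cos(5*t)*exp(-3*t)/109 + 248*exp(-3*t)*sin(5*t)/545

Characteristic equation r² + 6r + 34 = 0 has discriminant (6)² - 4·(34) = -100 < 0, so r = -3 ± 5i.
Hence q_h = C1*cos(5*t)*exp(-3*t) + C2*exp(-3*t)*sin(5*t).
Try q_p = A*cos(5*t) + B*sin(5*t). Substituting and equating the coefficients of cos(5t) and sin(5t) gives A = -20/109, B = 6/109, so q_p = -20*cos(5*t)/109 + 6*sin(5*t)/109.
General solution: q = -20*cos(5*t)/109 + 6*sin(5*t)/109 + C1*cos(5*t)*exp(-3*t) + C2*exp(-3*t)*sin(5*t).
Apply the initial conditions: q(0) = -20/109 + C1 = -1 and q'(0) = 30/109 - 3*C1 + 5*C2 = 5. Solving gives C1 = -89/109, C2 = 248/545.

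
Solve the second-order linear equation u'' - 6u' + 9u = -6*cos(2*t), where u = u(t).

u = -30*cos(2*t)/169 + 72*sin(2*t)/169 + C1*exp(3*t) + C2*t*exp(3*t)

Characteristic equation r² - 6r + 9 = 0 has discriminant (-6)² - 4·(9) = 0, so r = 3 is a repeated root.
Hence u_h = (C1 + C2*t)*exp(3*t).
Try u_p = A*cos(2*t) + B*sin(2*t). Substituting and equating the coefficients of cos(2t) and sin(2t) gives A = -30/169, B = 72/169, so u_p = -30*cos(2*t)/169 + 72*sin(2*t)/169.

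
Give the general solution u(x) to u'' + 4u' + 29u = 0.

Characteristic equation r² + 4r + 29 = 0 has discriminant (4)² - 4·(29) = -100 < 0, so r = -2 ± 5i.
Hence u_h = C1*cos(5*x)*exp(-2*x) + C2*exp(-2*x)*sin(5*x).

u = C1*cos(5*x)*exp(-2*x) + C2*exp(-2*x)*sin(5*x)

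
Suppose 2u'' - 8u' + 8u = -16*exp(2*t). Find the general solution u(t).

Divide through by 2: u'' - 4u' + 4u = -8*exp(2*t).
Characteristic equation r² - 4r + 4 = 0 has discriminant (-4)² - 4·(4) = 0, so r = 2 is a repeated root.
Hence u_h = (C1 + C2*t)*exp(2*t).
Since exp(2*t) solves the homogeneous equation (r = 2 is a root of multiplicity 2), multiply the trial by t^2. Try u_p = A*t^2*exp(2*t). Substituting into the equation and dividing by exp(2*t) gives A = -4, so u_p = -4*t^2*exp(2*t).

u = C1*exp(2*t) - 4*t**2*exp(2*t) + C2*t*exp(2*t)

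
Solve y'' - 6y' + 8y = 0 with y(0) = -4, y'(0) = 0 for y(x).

y = -8*exp(2*x) + 4*exp(4*x)

Characteristic equation r² - 6r + 8 = 0 factors as (r - 4)(r - 2) = 0, so r = 4, 2.
Hence y_h = C1*exp(4*x) + C2*exp(2*x).
Apply the initial conditions: y(0) = C1 + C2 = -4 and y'(0) = 2*C2 + 4*C1 = 0. Solving gives C1 = 4, C2 = -8.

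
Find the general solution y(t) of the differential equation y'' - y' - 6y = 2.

Characteristic equation r² - r - 6 = 0 factors as (r + 2)(r - 3) = 0, so r = -2, 3.
Hence y_h = C1*exp(-2*t) + C2*exp(3*t).
For the particular solution try y_p = A0. Substituting and matching coefficients of each power of t gives A0 = -1/3, so y_p = -1/3.

y = -1/3 + C1*exp(-2*t) + C2*exp(3*t)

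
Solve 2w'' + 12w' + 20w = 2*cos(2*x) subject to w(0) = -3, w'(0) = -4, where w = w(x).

Divide through by 2: w'' + 6w' + 10w = cos(2*x).
Characteristic equation r² + 6r + 10 = 0 has discriminant (6)² - 4·(10) = -4 < 0, so r = -3 ± i.
Hence w_h = C1*cos(x)*exp(-3*x) + C2*exp(-3*x)*sin(x).
Try w_p = A*cos(2*x) + B*sin(2*x). Substituting and equating the coefficients of cos(2x) and sin(2x) gives A = 1/30, B = 1/15, so w_p = sin(2*x)/15 + cos(2*x)/30.
General solution: w = sin(2*x)/15 + cos(2*x)/30 + C1*cos(x)*exp(-3*x) + C2*exp(-3*x)*sin(x).
Apply the initial conditions: w(0) = 1/30 + C1 = -3 and w'(0) = 2/15 + C2 - 3*C1 = -4. Solving gives C1 = -91/30, C2 = -397/30.

w = sin(2*x)/15 + cos(2*x)/30 - 397*exp(-3*x)*sin(x)/30 - 91*cos(x)*exp(-3*x)/30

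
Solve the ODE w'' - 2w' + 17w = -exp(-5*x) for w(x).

w = -exp(-5*x)/52 + C1*cos(4*x)*exp(x) + C2*exp(x)*sin(4*x)

Characteristic equation r² - 2r + 17 = 0 has discriminant (-2)² - 4·(17) = -64 < 0, so r = 1 ± 4i.
Hence w_h = C1*cos(4*x)*exp(x) + C2*exp(x)*sin(4*x).
Try w_p = A*exp(-5*x). Substituting into the equation and dividing by exp(-5*x) gives A = -1/52, so w_p = -exp(-5*x)/52.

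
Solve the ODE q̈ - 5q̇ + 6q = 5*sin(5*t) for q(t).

Characteristic equation r² - 5r + 6 = 0 factors as (r - 3)(r - 2) = 0, so r = 3, 2.
Hence q_h = C1*exp(3*t) + C2*exp(2*t).
Try q_p = A*cos(5*t) + B*sin(5*t). Substituting and equating the coefficients of cos(5t) and sin(5t) gives A = 125/986, B = -95/986, so q_p = -95*sin(5*t)/986 + 125*cos(5*t)/986.

q = -95*sin(5*t)/986 + 125*cos(5*t)/986 + C1*exp(3*t) + C2*exp(2*t)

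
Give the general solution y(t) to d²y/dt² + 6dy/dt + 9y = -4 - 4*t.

y = -4/27 - 4*t/9 + C1*exp(-3*t) + C2*t*exp(-3*t)

Characteristic equation r² + 6r + 9 = 0 has discriminant (6)² - 4·(9) = 0, so r = -3 is a repeated root.
Hence y_h = (C1 + C2*t)*exp(-3*t).
For the particular solution try y_p = A0 + A1*t. Substituting and matching coefficients of each power of t gives A0 = -4/27, A1 = -4/9, so y_p = -4/27 - 4*t/9.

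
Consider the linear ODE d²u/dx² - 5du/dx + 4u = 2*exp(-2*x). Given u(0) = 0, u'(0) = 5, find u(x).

Characteristic equation r² - 5r + 4 = 0 factors as (r - 4)(r - 1) = 0, so r = 4, 1.
Hence u_h = C1*exp(4*x) + C2*exp(x).
Try u_p = A*exp(-2*x). Substituting into the equation and dividing by exp(-2*x) gives A = 1/9, so u_p = exp(-2*x)/9.
General solution: u = exp(-2*x)/9 + C1*exp(4*x) + C2*exp(x).
Apply the initial conditions: u(0) = 1/9 + C1 + C2 = 0 and u'(0) = -2/9 + C2 + 4*C1 = 5. Solving gives C1 = 16/9, C2 = -17/9.

u = -17*exp(x)/9 + exp(-2*x)/9 + 16*exp(4*x)/9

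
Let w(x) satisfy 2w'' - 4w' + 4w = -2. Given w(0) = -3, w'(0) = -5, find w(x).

Divide through by 2: w'' - 2w' + 2w = -1.
Characteristic equation r² - 2r + 2 = 0 has discriminant (-2)² - 4·(2) = -4 < 0, so r = 1 ± i.
Hence w_h = C1*cos(x)*exp(x) + C2*exp(x)*sin(x).
For the particular solution try w_p = A0. Substituting and matching coefficients of each power of x gives A0 = -1/2, so w_p = -1/2.
General solution: w = -1/2 + C1*cos(x)*exp(x) + C2*exp(x)*sin(x).
Apply the initial conditions: w(0) = -1/2 + C1 = -3 and w'(0) = C1 + C2 = -5. Solving gives C1 = -5/2, C2 = -5/2.

w = -1/2 - 5*cos(x)*exp(x)/2 - 5*exp(x)*sin(x)/2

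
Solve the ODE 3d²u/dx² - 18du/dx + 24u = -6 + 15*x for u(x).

Divide through by 3: u'' - 6u' + 8u = -2 + 5*x.
Characteristic equation r² - 6r + 8 = 0 factors as (r - 2)(r - 4) = 0, so r = 2, 4.
Hence u_h = C1*exp(2*x) + C2*exp(4*x).
For the particular solution try u_p = A0 + A1*x. Substituting and matching coefficients of each power of x gives A0 = 7/32, A1 = 5/8, so u_p = 7/32 + 5*x/8.

u = 7/32 + 5*x/8 + C1*exp(2*x) + C2*exp(4*x)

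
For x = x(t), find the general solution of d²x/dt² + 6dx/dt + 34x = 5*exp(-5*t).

Characteristic equation r² + 6r + 34 = 0 has discriminant (6)² - 4·(34) = -100 < 0, so r = -3 ± 5i.
Hence x_h = C1*cos(5*t)*exp(-3*t) + C2*exp(-3*t)*sin(5*t).
Try x_p = A*exp(-5*t). Substituting into the equation and dividing by exp(-5*t) gives A = 5/29, so x_p = 5*exp(-5*t)/29.

x = 5*exp(-5*t)/29 + C1*cos(5*t)*exp(-3*t) + C2*exp(-3*t)*sin(5*t)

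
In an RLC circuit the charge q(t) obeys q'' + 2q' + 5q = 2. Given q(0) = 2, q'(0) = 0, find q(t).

q = 2/5 + 4*exp(-t)*sin(2*t)/5 + 8*cos(2*t)*exp(-t)/5

Characteristic equation r² + 2r + 5 = 0 has discriminant (2)² - 4·(5) = -16 < 0, so r = -1 ± 2i.
Hence q_h = C1*cos(2*t)*exp(-t) + C2*exp(-t)*sin(2*t).
For the particular solution try q_p = A0. Substituting and matching coefficients of each power of t gives A0 = 2/5, so q_p = 2/5.
General solution: q = 2/5 + C1*cos(2*t)*exp(-t) + C2*exp(-t)*sin(2*t).
Apply the initial conditions: q(0) = 2/5 + C1 = 2 and q'(0) = -C1 + 2*C2 = 0. Solving gives C1 = 8/5, C2 = 4/5.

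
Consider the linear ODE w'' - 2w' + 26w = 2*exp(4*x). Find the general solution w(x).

Characteristic equation r² - 2r + 26 = 0 has discriminant (-2)² - 4·(26) = -100 < 0, so r = 1 ± 5i.
Hence w_h = C1*cos(5*x)*exp(x) + C2*exp(x)*sin(5*x).
Try w_p = A*exp(4*x). Substituting into the equation and dividing by exp(4*x) gives A = 1/17, so w_p = exp(4*x)/17.

w = exp(4*x)/17 + C1*cos(5*x)*exp(x) + C2*exp(x)*sin(5*x)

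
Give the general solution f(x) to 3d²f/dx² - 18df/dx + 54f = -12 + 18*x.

f = -1/9 + x/3 + C1*cos(3*x)*exp(3*x) + C2*exp(3*x)*sin(3*x)

Divide through by 3: f'' - 6f' + 18f = -4 + 6*x.
Characteristic equation r² - 6r + 18 = 0 has discriminant (-6)² - 4·(18) = -36 < 0, so r = 3 ± 3i.
Hence f_h = C1*cos(3*x)*exp(3*x) + C2*exp(3*x)*sin(3*x).
For the particular solution try f_p = A0 + A1*x. Substituting and matching coefficients of each power of x gives A0 = -1/9, A1 = 1/3, so f_p = -1/9 + x/3.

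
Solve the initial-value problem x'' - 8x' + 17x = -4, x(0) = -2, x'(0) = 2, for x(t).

x = -4/17 - 30*cos(t)*exp(4*t)/17 + 154*exp(4*t)*sin(t)/17

Characteristic equation r² - 8r + 17 = 0 has discriminant (-8)² - 4·(17) = -4 < 0, so r = 4 ± i.
Hence x_h = C1*cos(t)*exp(4*t) + C2*exp(4*t)*sin(t).
For the particular solution try x_p = A0. Substituting and matching coefficients of each power of t gives A0 = -4/17, so x_p = -4/17.
General solution: x = -4/17 + C1*cos(t)*exp(4*t) + C2*exp(4*t)*sin(t).
Apply the initial conditions: x(0) = -4/17 + C1 = -2 and x'(0) = C2 + 4*C1 = 2. Solving gives C1 = -30/17, C2 = 154/17.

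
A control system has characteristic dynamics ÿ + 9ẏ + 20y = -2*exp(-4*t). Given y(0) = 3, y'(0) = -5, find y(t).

Characteristic equation r² + 9r + 20 = 0 factors as (r + 4)(r + 5) = 0, so r = -4, -5.
Hence y_h = C1*exp(-4*t) + C2*exp(-5*t).
Since exp(-4*t) solves the homogeneous equation (r = -4 is a root of multiplicity 1), multiply the trial by t. Try y_p = A*t*exp(-4*t). Substituting into the equation and dividing by exp(-4*t) gives A = -2, so y_p = -2*t*exp(-4*t).
General solution: y = C1*exp(-4*t) + C2*exp(-5*t) - 2*t*exp(-4*t).
Apply the initial conditions: y(0) = C1 + C2 = 3 and y'(0) = -2 - 5*C2 - 4*C1 = -5. Solving gives C1 = 12, C2 = -9.

y = -9*exp(-5*t) + 12*exp(-4*t) - 2*t*exp(-4*t)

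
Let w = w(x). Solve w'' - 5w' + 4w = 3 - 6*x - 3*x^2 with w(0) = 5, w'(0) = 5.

w = -99/32 + 8*exp(x) - 27*x/8 - 3*x**2/4 + 3*exp(4*x)/32

Characteristic equation r² - 5r + 4 = 0 factors as (r - 1)(r - 4) = 0, so r = 1, 4.
Hence w_h = C1*exp(x) + C2*exp(4*x).
For the particular solution try w_p = A0 + A1*x + A2*x^2. Substituting and matching coefficients of each power of x gives A0 = -99/32, A1 = -27/8, A2 = -3/4, so w_p = -99/32 - 27*x/8 - 3*x^2/4.
General solution: w = -99/32 - 27*x/8 - 3*x^2/4 + C1*exp(x) + C2*exp(4*x).
Apply the initial conditions: w(0) = -99/32 + C1 + C2 = 5 and w'(0) = -27/8 + C1 + 4*C2 = 5. Solving gives C1 = 8, C2 = 3/32.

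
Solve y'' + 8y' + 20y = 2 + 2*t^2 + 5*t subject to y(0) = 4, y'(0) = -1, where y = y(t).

y = 11/500 + t**2/10 + 17*t/100 + 1989*cos(2*t)*exp(-4*t)/500 + 7371*exp(-4*t)*sin(2*t)/1000

Characteristic equation r² + 8r + 20 = 0 has discriminant (8)² - 4·(20) = -16 < 0, so r = -4 ± 2i.
Hence y_h = C1*cos(2*t)*exp(-4*t) + C2*exp(-4*t)*sin(2*t).
For the particular solution try y_p = A0 + A1*t + A2*t^2. Substituting and matching coefficients of each power of t gives A0 = 11/500, A1 = 17/100, A2 = 1/10, so y_p = 11/500 + t^2/10 + 17*t/100.
General solution: y = 11/500 + t^2/10 + 17*t/100 + C1*cos(2*t)*exp(-4*t) + C2*exp(-4*t)*sin(2*t).
Apply the initial conditions: y(0) = 11/500 + C1 = 4 and y'(0) = 17/100 - 4*C1 + 2*C2 = -1. Solving gives C1 = 1989/500, C2 = 7371/1000.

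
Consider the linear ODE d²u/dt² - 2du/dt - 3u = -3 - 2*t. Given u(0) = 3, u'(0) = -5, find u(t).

Characteristic equation r² - 2r - 3 = 0 factors as (r - 3)(r + 1) = 0, so r = 3, -1.
Hence u_h = C1*exp(3*t) + C2*exp(-t).
For the particular solution try u_p = A0 + A1*t. Substituting and matching coefficients of each power of t gives A0 = 5/9, A1 = 2/3, so u_p = 5/9 + 2*t/3.
General solution: u = 5/9 + 2*t/3 + C1*exp(3*t) + C2*exp(-t).
Apply the initial conditions: u(0) = 5/9 + C1 + C2 = 3 and u'(0) = 2/3 - C2 + 3*C1 = -5. Solving gives C1 = -29/36, C2 = 13/4.

u = 5/9 - 29*exp(3*t)/36 + 2*t/3 + 13*exp(-t)/4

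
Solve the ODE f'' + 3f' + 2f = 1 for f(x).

f = 1/2 + C1*exp(-x) + C2*exp(-2*x)

Characteristic equation r² + 3r + 2 = 0 factors as (r + 1)(r + 2) = 0, so r = -1, -2.
Hence f_h = C1*exp(-x) + C2*exp(-2*x).
For the particular solution try f_p = A0. Substituting and matching coefficients of each power of x gives A0 = 1/2, so f_p = 1/2.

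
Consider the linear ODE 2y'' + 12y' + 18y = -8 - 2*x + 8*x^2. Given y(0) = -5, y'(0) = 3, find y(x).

y = -2/27 - 133*exp(-3*x)/27 - 19*x/27 + 4*x**2/9 - 299*x*exp(-3*x)/27

Divide through by 2: y'' + 6y' + 9y = -4 - x + 4*x^2.
Characteristic equation r² + 6r + 9 = 0 has discriminant (6)² - 4·(9) = 0, so r = -3 is a repeated root.
Hence y_h = (C1 + C2*x)*exp(-3*x).
For the particular solution try y_p = A0 + A1*x + A2*x^2. Substituting and matching coefficients of each power of x gives A0 = -2/27, A1 = -19/27, A2 = 4/9, so y_p = -2/27 - 19*x/27 + 4*x^2/9.
General solution: y = -2/27 - 19*x/27 + 4*x^2/9 + C1*exp(-3*x) + C2*x*exp(-3*x).
Apply the initial conditions: y(0) = -2/27 + C1 = -5 and y'(0) = -19/27 + C2 - 3*C1 = 3. Solving gives C1 = -133/27, C2 = -299/27.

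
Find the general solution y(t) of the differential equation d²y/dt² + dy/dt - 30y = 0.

y = C1*exp(5*t) + C2*exp(-6*t)

Characteristic equation r² + r - 30 = 0 factors as (r - 5)(r + 6) = 0, so r = 5, -6.
Hence y_h = C1*exp(5*t) + C2*exp(-6*t).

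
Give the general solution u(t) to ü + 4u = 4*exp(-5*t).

Characteristic equation r² + 4 = 0 has discriminant (0)² - 4·(4) = -16 < 0, so r = ± 2i.
Hence u_h = C1*cos(2*t) + C2*sin(2*t).
Try u_p = A*exp(-5*t). Substituting into the equation and dividing by exp(-5*t) gives A = 4/29, so u_p = 4*exp(-5*t)/29.

u = 4*exp(-5*t)/29 + C1*cos(2*t) + C2*sin(2*t)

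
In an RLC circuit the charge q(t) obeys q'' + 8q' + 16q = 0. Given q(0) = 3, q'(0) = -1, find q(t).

q = 3*exp(-4*t) + 11*t*exp(-4*t)

Characteristic equation r² + 8r + 16 = 0 has discriminant (8)² - 4·(16) = 0, so r = -4 is a repeated root.
Hence q_h = (C1 + C2*t)*exp(-4*t).
Apply the initial conditions: q(0) = C1 = 3 and q'(0) = C2 - 4*C1 = -1. Solving gives C1 = 3, C2 = 11.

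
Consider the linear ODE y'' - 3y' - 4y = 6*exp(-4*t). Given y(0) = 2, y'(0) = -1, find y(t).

y = exp(-4*t)/4 + 7*exp(-t)/5 + 7*exp(4*t)/20

Characteristic equation r² - 3r - 4 = 0 factors as (r + 1)(r - 4) = 0, so r = -1, 4.
Hence y_h = C1*exp(-t) + C2*exp(4*t).
Try y_p = A*exp(-4*t). Substituting into the equation and dividing by exp(-4*t) gives A = 1/4, so y_p = exp(-4*t)/4.
General solution: y = exp(-4*t)/4 + C1*exp(-t) + C2*exp(4*t).
Apply the initial conditions: y(0) = 1/4 + C1 + C2 = 2 and y'(0) = -1 - C1 + 4*C2 = -1. Solving gives C1 = 7/5, C2 = 7/20.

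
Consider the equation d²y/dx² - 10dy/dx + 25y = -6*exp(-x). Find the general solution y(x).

y = -exp(-x)/6 + C1*exp(5*x) + C2*x*exp(5*x)

Characteristic equation r² - 10r + 25 = 0 has discriminant (-10)² - 4·(25) = 0, so r = 5 is a repeated root.
Hence y_h = (C1 + C2*x)*exp(5*x).
Try y_p = A*exp(-x). Substituting into the equation and dividing by exp(-x) gives A = -1/6, so y_p = -exp(-x)/6.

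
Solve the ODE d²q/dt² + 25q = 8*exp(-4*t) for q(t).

q = 8*exp(-4*t)/41 + C1*cos(5*t) + C2*sin(5*t)

Characteristic equation r² + 25 = 0 has discriminant (0)² - 4·(25) = -100 < 0, so r = ± 5i.
Hence q_h = C1*cos(5*t) + C2*sin(5*t).
Try q_p = A*exp(-4*t). Substituting into the equation and dividing by exp(-4*t) gives A = 8/41, so q_p = 8*exp(-4*t)/41.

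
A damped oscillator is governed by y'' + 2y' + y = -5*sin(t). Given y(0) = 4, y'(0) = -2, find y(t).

Characteristic equation r² + 2r + 1 = 0 has discriminant (2)² - 4·(1) = 0, so r = -1 is a repeated root.
Hence y_h = (C1 + C2*t)*exp(-t).
Try y_p = A*cos(t) + B*sin(t). Substituting and equating the coefficients of cos(t) and sin(t) gives A = 5/2, B = 0, so y_p = 5*cos(t)/2.
General solution: y = 5*cos(t)/2 + C1*exp(-t) + C2*t*exp(-t).
Apply the initial conditions: y(0) = 5/2 + C1 = 4 and y'(0) = C2 - C1 = -2. Solving gives C1 = 3/2, C2 = -1/2.

y = 3*exp(-t)/2 + 5*cos(t)/2 - t*exp(-t)/2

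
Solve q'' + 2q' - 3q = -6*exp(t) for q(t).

q = C1*exp(-3*t) + C2*exp(t) - 3*t*exp(t)/2

Characteristic equation r² + 2r - 3 = 0 factors as (r + 3)(r - 1) = 0, so r = -3, 1.
Hence q_h = C1*exp(-3*t) + C2*exp(t).
Since exp(t) solves the homogeneous equation (r = 1 is a root of multiplicity 1), multiply the trial by t. Try q_p = A*t*exp(t). Substituting into the equation and dividing by exp(t) gives A = -3/2, so q_p = -3*t*exp(t)/2.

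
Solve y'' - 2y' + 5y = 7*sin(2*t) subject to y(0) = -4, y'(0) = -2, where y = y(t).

Characteristic equation r² - 2r + 5 = 0 has discriminant (-2)² - 4·(5) = -16 < 0, so r = 1 ± 2i.
Hence y_h = C1*cos(2*t)*exp(t) + C2*exp(t)*sin(2*t).
Try y_p = A*cos(2*t) + B*sin(2*t). Substituting and equating the coefficients of cos(2t) and sin(2t) gives A = 28/17, B = 7/17, so y_p = 7*sin(2*t)/17 + 28*cos(2*t)/17.
General solution: y = 7*sin(2*t)/17 + 28*cos(2*t)/17 + C1*cos(2*t)*exp(t) + C2*exp(t)*sin(2*t).
Apply the initial conditions: y(0) = 28/17 + C1 = -4 and y'(0) = 14/17 + C1 + 2*C2 = -2. Solving gives C1 = -96/17, C2 = 24/17.

y = 7*sin(2*t)/17 + 28*cos(2*t)/17 - 96*cos(2*t)*exp(t)/17 + 24*exp(t)*sin(2*t)/17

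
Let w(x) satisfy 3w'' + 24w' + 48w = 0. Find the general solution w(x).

Divide through by 3: w'' + 8w' + 16w = 0.
Characteristic equation r² + 8r + 16 = 0 has discriminant (8)² - 4·(16) = 0, so r = -4 is a repeated root.
Hence w_h = (C1 + C2*x)*exp(-4*x).

w = C1*exp(-4*x) + C2*x*exp(-4*x)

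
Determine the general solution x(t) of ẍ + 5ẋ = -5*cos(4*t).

Characteristic equation r² + 5r = 0 factors as (r + 5)r = 0, so r = -5, 0.
Hence x_h = C1*exp(-5*t) + C2.
Try x_p = A*cos(4*t) + B*sin(4*t). Substituting and equating the coefficients of cos(4t) and sin(4t) gives A = 5/41, B = -25/164, so x_p = -25*sin(4*t)/164 + 5*cos(4*t)/41.

x = C2 - 25*sin(4*t)/164 + 5*cos(4*t)/41 + C1*exp(-5*t)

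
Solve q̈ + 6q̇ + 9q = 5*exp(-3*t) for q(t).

Characteristic equation r² + 6r + 9 = 0 has discriminant (6)² - 4·(9) = 0, so r = -3 is a repeated root.
Hence q_h = (C1 + C2*t)*exp(-3*t).
Since exp(-3*t) solves the homogeneous equation (r = -3 is a root of multiplicity 2), multiply the trial by t^2. Try q_p = A*t^2*exp(-3*t). Substituting into the equation and dividing by exp(-3*t) gives A = 5/2, so q_p = 5*t^2*exp(-3*t)/2.

q = C1*exp(-3*t) + 5*t**2*exp(-3*t)/2 + C2*t*exp(-3*t)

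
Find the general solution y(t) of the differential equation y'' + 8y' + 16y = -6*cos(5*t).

Characteristic equation r² + 8r + 16 = 0 has discriminant (8)² - 4·(16) = 0, so r = -4 is a repeated root.
Hence y_h = (C1 + C2*t)*exp(-4*t).
Try y_p = A*cos(5*t) + B*sin(5*t). Substituting and equating the coefficients of cos(5t) and sin(5t) gives A = 54/1681, B = -240/1681, so y_p = -240*sin(5*t)/1681 + 54*cos(5*t)/1681.

y = -240*sin(5*t)/1681 + 54*cos(5*t)/1681 + C1*exp(-4*t) + C2*t*exp(-4*t)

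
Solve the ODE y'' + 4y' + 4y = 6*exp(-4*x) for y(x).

Characteristic equation r² + 4r + 4 = 0 has discriminant (4)² - 4·(4) = 0, so r = -2 is a repeated root.
Hence y_h = (C1 + C2*x)*exp(-2*x).
Try y_p = A*exp(-4*x). Substituting into the equation and dividing by exp(-4*x) gives A = 3/2, so y_p = 3*exp(-4*x)/2.

y = 3*exp(-4*x)/2 + C1*exp(-2*x) + C2*x*exp(-2*x)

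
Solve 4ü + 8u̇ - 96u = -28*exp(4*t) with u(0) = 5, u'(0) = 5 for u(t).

Divide through by 4: u'' + 2u' - 24u = -7*exp(4*t).
Characteristic equation r² + 2r - 24 = 0 factors as (r + 6)(r - 4) = 0, so r = -6, 4.
Hence u_h = C1*exp(-6*t) + C2*exp(4*t).
Since exp(4*t) solves the homogeneous equation (r = 4 is a root of multiplicity 1), multiply the trial by t. Try u_p = A*t*exp(4*t). Substituting into the equation and dividing by exp(4*t) gives A = -7/10, so u_p = -7*t*exp(4*t)/10.
General solution: u = C1*exp(-6*t) + C2*exp(4*t) - 7*t*exp(4*t)/10.
Apply the initial conditions: u(0) = C1 + C2 = 5 and u'(0) = -7/10 - 6*C1 + 4*C2 = 5. Solving gives C1 = 143/100, C2 = 357/100.

u = 143*exp(-6*t)/100 + 357*exp(4*t)/100 - 7*t*exp(4*t)/10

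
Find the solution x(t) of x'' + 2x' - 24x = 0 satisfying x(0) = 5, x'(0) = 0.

Characteristic equation r² + 2r - 24 = 0 factors as (r - 4)(r + 6) = 0, so r = 4, -6.
Hence x_h = C1*exp(4*t) + C2*exp(-6*t).
Apply the initial conditions: x(0) = C1 + C2 = 5 and x'(0) = -6*C2 + 4*C1 = 0. Solving gives C1 = 3, C2 = 2.

x = 2*exp(-6*t) + 3*exp(4*t)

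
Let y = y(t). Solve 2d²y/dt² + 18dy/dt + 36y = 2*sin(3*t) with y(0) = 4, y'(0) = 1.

Divide through by 2: y'' + 9y' + 18y = sin(3*t).
Characteristic equation r² + 9r + 18 = 0 factors as (r + 3)(r + 6) = 0, so r = -3, -6.
Hence y_h = C1*exp(-3*t) + C2*exp(-6*t).
Try y_p = A*cos(3*t) + B*sin(3*t). Substituting and equating the coefficients of cos(3t) and sin(3t) gives A = -1/30, B = 1/90, so y_p = -cos(3*t)/30 + sin(3*t)/90.
General solution: y = -cos(3*t)/30 + sin(3*t)/90 + C1*exp(-3*t) + C2*exp(-6*t).
Apply the initial conditions: y(0) = -1/30 + C1 + C2 = 4 and y'(0) = 1/30 - 6*C2 - 3*C1 = 1. Solving gives C1 = 151/18, C2 = -196/45.

y = -196*exp(-6*t)/45 - cos(3*t)/30 + sin(3*t)/90 + 151*exp(-3*t)/18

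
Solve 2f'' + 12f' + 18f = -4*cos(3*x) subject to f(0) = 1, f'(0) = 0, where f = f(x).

f = -sin(3*x)/9 + 10*x*exp(-3*x)/3 + exp(-3*x)

Divide through by 2: f'' + 6f' + 9f = -2*cos(3*x).
Characteristic equation r² + 6r + 9 = 0 has discriminant (6)² - 4·(9) = 0, so r = -3 is a repeated root.
Hence f_h = (C1 + C2*x)*exp(-3*x).
Try f_p = A*cos(3*x) + B*sin(3*x). Substituting and equating the coefficients of cos(3x) and sin(3x) gives A = 0, B = -1/9, so f_p = -sin(3*x)/9.
General solution: f = -sin(3*x)/9 + C1*exp(-3*x) + C2*x*exp(-3*x).
Apply the initial conditions: f(0) = C1 = 1 and f'(0) = -1/3 + C2 - 3*C1 = 0. Solving gives C1 = 1, C2 = 10/3.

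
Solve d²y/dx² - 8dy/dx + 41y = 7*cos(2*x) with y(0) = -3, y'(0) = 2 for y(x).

Characteristic equation r² - 8r + 41 = 0 has discriminant (-8)² - 4·(41) = -100 < 0, so r = 4 ± 5i.
Hence y_h = C1*cos(5*x)*exp(4*x) + C2*exp(4*x)*sin(5*x).
Try y_p = A*cos(2*x) + B*sin(2*x). Substituting and equating the coefficients of cos(2x) and sin(2x) gives A = 259/1625, B = -112/1625, so y_p = -112*sin(2*x)/1625 + 259*cos(2*x)/1625.
General solution: y = -112*sin(2*x)/1625 + 259*cos(2*x)/1625 + C1*cos(5*x)*exp(4*x) + C2*exp(4*x)*sin(5*x).
Apply the initial conditions: y(0) = 259/1625 + C1 = -3 and y'(0) = -224/1625 + 4*C1 + 5*C2 = 2. Solving gives C1 = -5134/1625, C2 = 4802/1625.

y = -112*sin(2*x)/1625 + 259*cos(2*x)/1625 - 5134*cos(5*x)*exp(4*x)/1625 + 4802*exp(4*x)*sin(5*x)/1625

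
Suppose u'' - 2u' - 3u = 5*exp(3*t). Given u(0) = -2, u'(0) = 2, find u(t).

Characteristic equation r² - 2r - 3 = 0 factors as (r + 1)(r - 3) = 0, so r = -1, 3.
Hence u_h = C1*exp(-t) + C2*exp(3*t).
Since exp(3*t) solves the homogeneous equation (r = 3 is a root of multiplicity 1), multiply the trial by t. Try u_p = A*t*exp(3*t). Substituting into the equation and dividing by exp(3*t) gives A = 5/4, so u_p = 5*t*exp(3*t)/4.
General solution: u = C1*exp(-t) + C2*exp(3*t) + 5*t*exp(3*t)/4.
Apply the initial conditions: u(0) = C1 + C2 = -2 and u'(0) = 5/4 - C1 + 3*C2 = 2. Solving gives C1 = -27/16, C2 = -5/16.

u = -27*exp(-t)/16 - 5*exp(3*t)/16 + 5*t*exp(3*t)/4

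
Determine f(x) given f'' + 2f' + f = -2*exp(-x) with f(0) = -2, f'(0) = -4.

f = -2*exp(-x) - x**2*exp(-x) - 6*x*exp(-x)

Characteristic equation r² + 2r + 1 = 0 has discriminant (2)² - 4·(1) = 0, so r = -1 is a repeated root.
Hence f_h = (C1 + C2*x)*exp(-x).
Since exp(-x) solves the homogeneous equation (r = -1 is a root of multiplicity 2), multiply the trial by x^2. Try f_p = A*x^2*exp(-x). Substituting into the equation and dividing by exp(-x) gives A = -1, so f_p = -x^2*exp(-x).
General solution: f = C1*exp(-x) - x^2*exp(-x) + C2*x*exp(-x).
Apply the initial conditions: f(0) = C1 = -2 and f'(0) = C2 - C1 = -4. Solving gives C1 = -2, C2 = -6.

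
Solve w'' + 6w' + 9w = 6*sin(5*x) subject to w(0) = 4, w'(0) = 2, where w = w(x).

Characteristic equation r² + 6r + 9 = 0 has discriminant (6)² - 4·(9) = 0, so r = -3 is a repeated root.
Hence w_h = (C1 + C2*x)*exp(-3*x).
Try w_p = A*cos(5*x) + B*sin(5*x). Substituting and equating the coefficients of cos(5x) and sin(5x) gives A = -45/289, B = -24/289, so w_p = -45*cos(5*x)/289 - 24*sin(5*x)/289.
General solution: w = -45*cos(5*x)/289 - 24*sin(5*x)/289 + C1*exp(-3*x) + C2*x*exp(-3*x).
Apply the initial conditions: w(0) = -45/289 + C1 = 4 and w'(0) = -120/289 + C2 - 3*C1 = 2. Solving gives C1 = 1201/289, C2 = 253/17.

w = -45*cos(5*x)/289 - 24*sin(5*x)/289 + 1201*exp(-3*x)/289 + 253*x*exp(-3*x)/17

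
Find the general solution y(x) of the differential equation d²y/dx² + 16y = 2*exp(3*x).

y = 2*exp(3*x)/25 + C1*cos(4*x) + C2*sin(4*x)

Characteristic equation r² + 16 = 0 has discriminant (0)² - 4·(16) = -64 < 0, so r = ± 4i.
Hence y_h = C1*cos(4*x) + C2*sin(4*x).
Try y_p = A*exp(3*x). Substituting into the equation and dividing by exp(3*x) gives A = 2/25, so y_p = 2*exp(3*x)/25.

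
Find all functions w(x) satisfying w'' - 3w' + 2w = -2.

Characteristic equation r² - 3r + 2 = 0 factors as (r - 2)(r - 1) = 0, so r = 2, 1.
Hence w_h = C1*exp(2*x) + C2*exp(x).
For the particular solution try w_p = A0. Substituting and matching coefficients of each power of x gives A0 = -1, so w_p = -1.

w = -1 + C1*exp(2*x) + C2*exp(x)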